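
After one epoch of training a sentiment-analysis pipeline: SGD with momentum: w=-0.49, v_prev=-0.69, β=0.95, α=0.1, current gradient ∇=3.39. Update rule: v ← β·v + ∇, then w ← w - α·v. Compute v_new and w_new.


v_new = 0.95·-0.69 + 3.39 = -0.6555 + 3.39 = 2.7345
w_new = -0.49 - 0.1·2.7345 = -0.49 - 0.27345 = -0.76345

v_new=2.7345, w_new=-0.76345


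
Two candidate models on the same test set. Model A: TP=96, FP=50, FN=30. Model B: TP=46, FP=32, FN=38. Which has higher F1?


Model A: P=96/146=0.6575, R=96/126=0.7619, F1=2PR/(P+R)=2TP/(2TP+FP+FN)=192/272=0.7059
Model B: P=46/78=0.5897, R=46/84=0.5476, F1=2PR/(P+R)=2TP/(2TP+FP+FN)=92/162=0.5679
0.7059 > 0.5679 → Model A

Model A


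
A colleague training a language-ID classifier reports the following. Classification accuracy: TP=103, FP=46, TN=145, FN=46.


Accuracy = (TP+TN)/(TP+TN+FP+FN)
= (103+145)/(340)
= 248/340 = 72.94%

72.94%


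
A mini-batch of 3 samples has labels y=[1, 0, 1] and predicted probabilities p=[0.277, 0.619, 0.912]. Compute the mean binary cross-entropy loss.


L[0] = -ln(0.277) = 1.2837
L[1] = -ln(1-0.619) = -ln(0.381) = 0.965
L[2] = -ln(0.912) = 0.0921
mean = (1.2837 + 0.965 + 0.0921)/3 = 0.7803

0.7803


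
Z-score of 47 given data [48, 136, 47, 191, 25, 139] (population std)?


μ = 97.6667, σ = 60.8322
z = (47 - 97.6667)/60.8322 = -0.8329

-0.8329


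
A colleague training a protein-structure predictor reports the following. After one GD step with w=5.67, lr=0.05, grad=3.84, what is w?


w_new = w - α·∇
= 5.67 - 0.05·3.84
= 5.67 - 0.192
= 5.478

5.478


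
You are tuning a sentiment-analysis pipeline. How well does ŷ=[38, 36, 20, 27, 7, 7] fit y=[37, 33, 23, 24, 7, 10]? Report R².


ȳ = 22.3333
SS_res = Σ(y-ŷ)² = 37
SS_tot = Σ(y-ȳ)² = 719.33
R² = 1 - SS_res/SS_tot = 1 - 0.0514 = 0.9486

0.9486


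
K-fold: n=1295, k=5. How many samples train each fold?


Fold size = 1295/5 = 259
Training per fold = 1295 - 259 = 1036

1036


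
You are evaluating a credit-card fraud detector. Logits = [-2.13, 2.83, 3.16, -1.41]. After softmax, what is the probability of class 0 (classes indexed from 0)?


Exponentials: e^-2.13=0.1188, e^2.83=16.9455, e^3.16=23.5706, e^-1.41=0.2441
Sum = 40.879
Softmax = [0.0029, 0.4145, 0.5766, 0.006]
p[0] = 0.1188/40.879 = 0.0029

0.0029


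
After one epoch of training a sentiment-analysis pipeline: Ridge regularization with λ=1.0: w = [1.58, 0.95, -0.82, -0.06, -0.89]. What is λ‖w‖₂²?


‖w‖₂² = (1.58)² + (0.95)² + (-0.82)² + (-0.06)² + (-0.89)²
     = 2.4964 + 0.9025 + 0.6724 + 0.0036 + 0.7921
     = 4.867
λ·‖w‖₂² = 1.0·4.867 = 4.867

4.867


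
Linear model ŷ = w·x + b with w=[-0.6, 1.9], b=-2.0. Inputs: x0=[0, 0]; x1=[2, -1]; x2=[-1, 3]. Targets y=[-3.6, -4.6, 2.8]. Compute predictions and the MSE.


ŷ0 = (-0.6)·(0) + (1.9)·(0) - 2.0 = -2.0
ŷ1 = (-0.6)·(2) + (1.9)·(-1) - 2.0 = -5.1
ŷ2 = (-0.6)·(-1) + (1.9)·(3) - 2.0 = 4.3
errors² = [2.56, 0.25, 2.25]
MSE = 5.0600/3 = 1.6867

1.6867


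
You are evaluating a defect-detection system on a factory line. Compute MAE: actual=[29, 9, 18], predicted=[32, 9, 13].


Absolute errors: |29-32|=3, |9-9|=0, |18-13|=5
Sum = 8
MAE = 8/3 = 8/3

8/3


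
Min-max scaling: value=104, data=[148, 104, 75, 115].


min=75, max=148
(104-75)/(148-75) = 29/73 = 0.3973

0.3973


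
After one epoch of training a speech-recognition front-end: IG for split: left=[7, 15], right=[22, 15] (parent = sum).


Parent = [29, 30], H_parent = 0.9998
H_left = 0.9024 (n=22), H_right = 0.974 (n=37)
H_children = (22/59)·0.9024 + (37/59)·0.974 = 0.9473
IG = 0.9998 - 0.9473 = 0.0525

0.0525


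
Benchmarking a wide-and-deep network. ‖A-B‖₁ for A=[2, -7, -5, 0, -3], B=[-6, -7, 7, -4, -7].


d = |2+ 6| + |-7+ 7| + |-5-7| + |0+ 4| + |-3+ 7|
  = 8 + 0 + 12 + 4 + 4
  = 28

28


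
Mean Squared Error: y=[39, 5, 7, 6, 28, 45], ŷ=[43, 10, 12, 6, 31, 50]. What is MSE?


Squared errors: (39-43)²=16, (5-10)²=25, (7-12)²=25, (6-6)²=0, (28-31)²=9, (45-50)²=25
Sum = 100
MSE = 100/6 = 50/3

50/3


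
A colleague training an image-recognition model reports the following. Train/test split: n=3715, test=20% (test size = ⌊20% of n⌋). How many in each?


Test = ⌊3715·20/100⌋ = 743
Train = 3715 - 743 = 2972

Train: 2972, Test: 743


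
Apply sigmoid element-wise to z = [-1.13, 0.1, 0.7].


σ(-1.13) = 1/(1+e^1.13) = 0.2442
σ(0.1) = 1/(1+e^-0.1) = 0.525
σ(0.7) = 1/(1+e^-0.7) = 0.6682
result = [0.2442, 0.525, 0.6682]

[0.2442, 0.525, 0.6682]


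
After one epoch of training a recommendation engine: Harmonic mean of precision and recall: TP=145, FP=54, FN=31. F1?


Precision = 145/199 = 0.7286
Recall = 145/176 = 0.8239
F1 = 2·P·R/(P+R) = 2·TP/(2·TP+FP+FN) = 290/(290+54+31) = 290/375 = 0.7733

0.7733


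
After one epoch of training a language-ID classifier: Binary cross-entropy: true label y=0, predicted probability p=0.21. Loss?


BCE = -[y·ln(p) + (1-y)·ln(1-p)]
= -0 - 1·ln(1-0.21)
= -ln(0.79) = 0.2357

0.2357


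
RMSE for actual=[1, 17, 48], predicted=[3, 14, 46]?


MSE = 17/3 = 5.6667
RMSE = √(17/3) = 2.3805

2.3805


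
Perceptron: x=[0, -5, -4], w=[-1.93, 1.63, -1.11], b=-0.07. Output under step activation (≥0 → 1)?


z = (0)·(-1.93) + (-5)·(1.63) + (-4)·(-1.11) - 0.07
  = -3.78
step(z) = 0 (z<0)

0


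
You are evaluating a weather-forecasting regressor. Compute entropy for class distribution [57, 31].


Probabilities: [57/88, 31/88] ≈ [0.6477, 0.3523]
H = -((57/88)·log₂(57/88) + (31/88)·log₂(31/88))
  = 0.9361 bits

0.9361 bits


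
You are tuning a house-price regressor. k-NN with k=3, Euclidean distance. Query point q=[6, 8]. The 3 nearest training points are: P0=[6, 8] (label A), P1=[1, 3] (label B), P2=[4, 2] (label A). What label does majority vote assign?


d(q,P0) = 0.0  (label A)
d(q,P1) = 7.0711  (label B)
d(q,P2) = 6.3246  (label A)
Votes: A=2, B=1
Majority → A

A


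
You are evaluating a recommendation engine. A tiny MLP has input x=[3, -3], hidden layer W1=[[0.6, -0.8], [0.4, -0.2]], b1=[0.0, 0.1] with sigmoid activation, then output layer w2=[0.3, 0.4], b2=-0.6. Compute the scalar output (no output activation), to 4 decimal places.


z1[0] = (0.6)·(3) + (-0.8)·(-3) + 0.0 = 4.2
z1[1] = (0.4)·(3) + (-0.2)·(-3) + 0.1 = 1.9
h = sigmoid(z1) = [0.9852, 0.8699]
output = (0.3)·(0.9852) + (0.4)·(0.8699) - 0.6 = 0.0435

0.0435


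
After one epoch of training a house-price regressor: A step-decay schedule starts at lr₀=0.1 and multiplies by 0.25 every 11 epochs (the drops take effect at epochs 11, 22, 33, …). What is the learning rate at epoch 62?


n_drops = ⌊62/11⌋ = 5
lr = 0.1·0.25^5 = 0.1·0.0009765625 = 0.00009765625

0.00009765625


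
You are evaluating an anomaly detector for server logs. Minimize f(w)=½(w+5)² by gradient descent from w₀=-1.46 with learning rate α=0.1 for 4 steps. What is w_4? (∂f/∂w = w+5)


step 1: grad = -1.46+5 = 3.54; w = -1.46 - 0.1·(3.54) = -1.814
step 2: grad = -1.814+5 = 3.186; w = -1.814 - 0.1·(3.186) = -2.1326
step 3: grad = -2.1326+5 = 2.8674; w = -2.1326 - 0.1·(2.8674) = -2.41934
step 4: grad = -2.41934+5 = 2.58066; w = -2.41934 - 0.1·(2.58066) = -2.677406

-2.677406


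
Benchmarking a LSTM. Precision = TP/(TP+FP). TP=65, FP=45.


Precision = TP/(TP+FP)
= 65/(65+45)
= 65/110 = 59.09%

59.09%


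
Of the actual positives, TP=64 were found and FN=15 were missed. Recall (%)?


Recall = TP/(TP+FN)
= 64/(64+15)
= 64/79 = 81.01%

81.01%


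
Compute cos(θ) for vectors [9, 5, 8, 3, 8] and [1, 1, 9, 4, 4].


A·B = 9·1 + 5·1 + 8·9 + 3·4 + 8·4 = 130
‖A‖ = √243 = 15.5885, ‖B‖ = √115 = 10.7238
cos = 130/(√243·√115) = 130/√27945 = 0.7777

0.7777


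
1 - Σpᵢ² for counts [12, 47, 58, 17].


Probabilities: [12/134, 47/134, 58/134, 17/134] ≈ [0.0896, 0.3507, 0.4328, 0.1269]
Σpᵢ² = (144 + 2209 + 3364 + 289)/134² = 6006/17956
Gini = 1 - Σpᵢ² = 1 - 6006/17956 = 0.6655

0.6655


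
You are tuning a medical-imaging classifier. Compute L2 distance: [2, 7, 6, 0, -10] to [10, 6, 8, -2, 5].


d = √((2-10)² + (7-6)² + (6-8)² + (0+ 2)² + (-10-5)²)
  = √(64 + 1 + 4 + 4 + 225)
  = √298 = 17.2627

17.2627


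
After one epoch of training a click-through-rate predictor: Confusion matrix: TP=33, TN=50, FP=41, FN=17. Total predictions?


Total = TP + TN + FP + FN
= 33 + 50 + 41 + 17
= 141
(Predicted positive: 74, predicted negative: 67)

141


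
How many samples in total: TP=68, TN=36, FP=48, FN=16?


Total = TP + TN + FP + FN
= 68 + 36 + 48 + 16
= 168
(Predicted positive: 116, predicted negative: 52)

168


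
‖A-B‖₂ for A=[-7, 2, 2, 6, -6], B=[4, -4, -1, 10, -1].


d = √((-7-4)² + (2+ 4)² + (2+ 1)² + (6-10)² + (-6+ 1)²)
  = √(121 + 36 + 9 + 16 + 25)
  = √207 = 14.3875

14.3875


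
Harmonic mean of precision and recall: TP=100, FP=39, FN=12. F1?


Precision = 100/139 = 0.7194
Recall = 100/112 = 0.8929
F1 = 2·P·R/(P+R) = 2·TP/(2·TP+FP+FN) = 200/(200+39+12) = 200/251 = 0.7968

0.7968


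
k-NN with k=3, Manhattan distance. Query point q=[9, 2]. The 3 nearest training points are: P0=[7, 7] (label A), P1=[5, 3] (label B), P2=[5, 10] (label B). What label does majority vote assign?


d(q,P0) = 7  (label A)
d(q,P1) = 5  (label B)
d(q,P2) = 12  (label B)
Votes: A=1, B=2
Majority → B

B


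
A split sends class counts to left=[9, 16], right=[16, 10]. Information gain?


Parent = [25, 26], H_parent = 0.9997
H_left = 0.9427 (n=25), H_right = 0.9612 (n=26)
H_children = (25/51)·0.9427 + (26/51)·0.9612 = 0.9521
IG = 0.9997 - 0.9521 = 0.0476

0.0476


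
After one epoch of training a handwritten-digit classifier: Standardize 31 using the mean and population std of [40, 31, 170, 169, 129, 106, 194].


μ = 119.8571, σ = 59.7314
z = (31 - 119.8571)/59.7314 = -1.4876

-1.4876


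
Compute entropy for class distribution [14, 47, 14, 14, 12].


Probabilities: [14/101, 47/101, 14/101, 14/101, 12/101] ≈ [0.1386, 0.4653, 0.1386, 0.1386, 0.1188]
H = -((14/101)·log₂(14/101) + (47/101)·log₂(47/101) + (14/101)·log₂(14/101) + (14/101)·log₂(14/101) + (12/101)·log₂(12/101))
  = 2.0642 bits

2.0642 bits


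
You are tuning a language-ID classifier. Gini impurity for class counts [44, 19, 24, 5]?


Probabilities: [44/92, 19/92, 24/92, 5/92] ≈ [0.4783, 0.2065, 0.2609, 0.0543]
Σpᵢ² = (1936 + 361 + 576 + 25)/92² = 2898/8464
Gini = 1 - Σpᵢ² = 1 - 2898/8464 = 0.6576

0.6576


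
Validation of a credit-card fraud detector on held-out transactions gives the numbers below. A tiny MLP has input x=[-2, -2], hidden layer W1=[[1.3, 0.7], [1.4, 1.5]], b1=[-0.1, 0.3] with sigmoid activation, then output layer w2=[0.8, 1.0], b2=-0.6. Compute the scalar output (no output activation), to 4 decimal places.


z1[0] = (1.3)·(-2) + (0.7)·(-2) - 0.1 = -4.1
z1[1] = (1.4)·(-2) + (1.5)·(-2) + 0.3 = -5.5
h = sigmoid(z1) = [0.0163, 0.0041]
output = (0.8)·(0.0163) + (1.0)·(0.0041) - 0.6 = -0.5829

-0.5829


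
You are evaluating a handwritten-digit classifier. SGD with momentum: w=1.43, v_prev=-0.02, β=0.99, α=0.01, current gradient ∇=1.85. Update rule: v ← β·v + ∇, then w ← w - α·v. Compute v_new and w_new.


v_new = 0.99·-0.02 + 1.85 = -0.0198 + 1.85 = 1.8302
w_new = 1.43 - 0.01·1.8302 = 1.43 - 0.018302 = 1.411698

v_new=1.8302, w_new=1.411698


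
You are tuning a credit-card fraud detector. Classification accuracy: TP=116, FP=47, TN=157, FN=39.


Accuracy = (TP+TN)/(TP+TN+FP+FN)
= (116+157)/(359)
= 273/359 = 76.04%

76.04%


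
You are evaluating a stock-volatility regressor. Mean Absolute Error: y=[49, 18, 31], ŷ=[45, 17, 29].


Absolute errors: |49-45|=4, |18-17|=1, |31-29|=2
Sum = 7
MAE = 7/3 = 7/3

7/3


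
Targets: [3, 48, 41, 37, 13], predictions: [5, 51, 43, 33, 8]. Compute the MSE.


Squared errors: (3-5)²=4, (48-51)²=9, (41-43)²=4, (37-33)²=16, (13-8)²=25
Sum = 58
MSE = 58/5 = 58/5

58/5


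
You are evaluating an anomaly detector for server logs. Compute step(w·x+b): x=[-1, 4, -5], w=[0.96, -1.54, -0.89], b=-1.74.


z = (-1)·(0.96) + (4)·(-1.54) + (-5)·(-0.89) - 1.74
  = -4.41
step(z) = 0 (z<0)

0


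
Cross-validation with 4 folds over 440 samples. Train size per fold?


Fold size = 440/4 = 110
Training per fold = 440 - 110 = 330

330


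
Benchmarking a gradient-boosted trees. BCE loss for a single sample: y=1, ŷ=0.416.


BCE = -[y·ln(p) + (1-y)·ln(1-p)]
= -1·ln(0.416) - 0
= -ln(0.416) = 0.8771

0.8771


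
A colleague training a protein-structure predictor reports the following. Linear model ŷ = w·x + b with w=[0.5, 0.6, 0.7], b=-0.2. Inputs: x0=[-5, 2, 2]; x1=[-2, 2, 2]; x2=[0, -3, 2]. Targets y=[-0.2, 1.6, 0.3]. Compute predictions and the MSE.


ŷ0 = (0.5)·(-5) + (0.6)·(2) + (0.7)·(2) - 0.2 = -0.1
ŷ1 = (0.5)·(-2) + (0.6)·(2) + (0.7)·(2) - 0.2 = 1.4
ŷ2 = (0.5)·(0) + (0.6)·(-3) + (0.7)·(2) - 0.2 = -0.6
errors² = [0.01, 0.04, 0.81]
MSE = 0.8600/3 = 0.2867

0.2867


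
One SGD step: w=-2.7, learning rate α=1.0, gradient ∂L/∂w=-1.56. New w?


w_new = w - α·∇
= -2.7 - 1.0·-1.56
= -2.7 + 1.56
= -1.14

-1.14


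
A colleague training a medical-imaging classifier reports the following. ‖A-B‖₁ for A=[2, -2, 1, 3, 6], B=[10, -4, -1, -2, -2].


d = |2-10| + |-2+ 4| + |1+ 1| + |3+ 2| + |6+ 2|
  = 8 + 2 + 2 + 5 + 8
  = 25

25


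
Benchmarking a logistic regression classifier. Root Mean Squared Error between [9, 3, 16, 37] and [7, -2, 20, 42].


MSE = 70/4 = 17.5
RMSE = √(70/4) = 4.1833

4.1833


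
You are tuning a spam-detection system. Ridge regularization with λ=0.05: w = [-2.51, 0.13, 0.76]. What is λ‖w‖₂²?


‖w‖₂² = (-2.51)² + (0.13)² + (0.76)²
     = 6.3001 + 0.0169 + 0.5776
     = 6.8946
λ·‖w‖₂² = 0.05·6.8946 = 0.34473

0.34473


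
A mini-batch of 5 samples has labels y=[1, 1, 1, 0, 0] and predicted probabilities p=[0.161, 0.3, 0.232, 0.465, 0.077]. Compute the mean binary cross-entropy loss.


L[0] = -ln(0.161) = 1.8264
L[1] = -ln(0.3) = 1.204
L[2] = -ln(0.232) = 1.461
L[3] = -ln(1-0.465) = -ln(0.535) = 0.6255
L[4] = -ln(1-0.077) = -ln(0.923) = 0.0801
mean = (1.8264 + 1.204 + 1.461 + 0.6255 + 0.0801)/5 = 1.0394

1.0394


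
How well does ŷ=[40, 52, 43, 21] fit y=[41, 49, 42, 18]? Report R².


ȳ = 37.5
SS_res = Σ(y-ŷ)² = 20
SS_tot = Σ(y-ȳ)² = 545
R² = 1 - SS_res/SS_tot = 1 - 0.0367 = 0.9633

0.9633


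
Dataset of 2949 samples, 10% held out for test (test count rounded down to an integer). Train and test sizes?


Test = ⌊2949·10/100⌋ = 294
Train = 2949 - 294 = 2655

Train: 2655, Test: 294


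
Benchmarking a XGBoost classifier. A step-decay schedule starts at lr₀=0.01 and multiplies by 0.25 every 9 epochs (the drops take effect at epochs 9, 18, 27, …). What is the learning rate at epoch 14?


n_drops = ⌊14/9⌋ = 1
lr = 0.01·0.25^1 = 0.01·0.25 = 0.0025

0.0025


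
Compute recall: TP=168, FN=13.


Recall = TP/(TP+FN)
= 168/(168+13)
= 168/181 = 92.82%

92.82%


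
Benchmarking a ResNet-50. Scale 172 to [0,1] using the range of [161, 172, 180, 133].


min=133, max=180
(172-133)/(180-133) = 39/47 = 0.8298

0.8298


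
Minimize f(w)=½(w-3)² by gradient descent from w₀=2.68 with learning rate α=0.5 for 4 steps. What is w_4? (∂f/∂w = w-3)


step 1: grad = 2.68-3 = -0.32; w = 2.68 - 0.5·(-0.32) = 2.84
step 2: grad = 2.84-3 = -0.16; w = 2.84 - 0.5·(-0.16) = 2.92
step 3: grad = 2.92-3 = -0.08; w = 2.92 - 0.5·(-0.08) = 2.96
step 4: grad = 2.96-3 = -0.04; w = 2.96 - 0.5·(-0.04) = 2.98

2.98


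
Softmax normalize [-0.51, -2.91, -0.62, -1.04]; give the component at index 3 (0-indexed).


Exponentials: e^-0.51=0.6005, e^-2.91=0.0545, e^-0.62=0.5379, e^-1.04=0.3535
Sum = 1.5464
Softmax = [0.3883, 0.0352, 0.3479, 0.2286]
p[3] = 0.3535/1.5464 = 0.2286

0.2286


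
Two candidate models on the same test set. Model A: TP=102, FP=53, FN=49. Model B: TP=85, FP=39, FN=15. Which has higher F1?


Model A: P=102/155=0.6581, R=102/151=0.6755, F1=2PR/(P+R)=2TP/(2TP+FP+FN)=204/306=0.6667
Model B: P=85/124=0.6855, R=85/100=0.85, F1=2PR/(P+R)=2TP/(2TP+FP+FN)=170/224=0.7589
0.6667 < 0.7589 → Model B

Model B


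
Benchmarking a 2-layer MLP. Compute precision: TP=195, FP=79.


Precision = TP/(TP+FP)
= 195/(195+79)
= 195/274 = 71.17%

71.17%


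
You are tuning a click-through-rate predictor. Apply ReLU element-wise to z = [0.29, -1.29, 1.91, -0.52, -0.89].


ReLU(0.29) = max(0, 0.29) = 0.29
ReLU(-1.29) = max(0, -1.29) = 0.0
ReLU(1.91) = max(0, 1.91) = 1.91
ReLU(-0.52) = max(0, -0.52) = 0.0
ReLU(-0.89) = max(0, -0.89) = 0.0
result = [0.29, 0.0, 1.91, 0.0, 0.0]

[0.29, 0.0, 1.91, 0.0, 0.0]


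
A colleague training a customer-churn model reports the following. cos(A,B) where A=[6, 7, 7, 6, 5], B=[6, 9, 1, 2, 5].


A·B = 6·6 + 7·9 + 7·1 + 6·2 + 5·5 = 143
‖A‖ = √195 = 13.9642, ‖B‖ = √147 = 12.1244
cos = 143/(√195·√147) = 143/√28665 = 0.8446

0.8446


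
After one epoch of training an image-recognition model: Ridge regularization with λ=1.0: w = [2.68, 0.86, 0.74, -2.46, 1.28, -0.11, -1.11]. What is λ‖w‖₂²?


‖w‖₂² = (2.68)² + (0.86)² + (0.74)² + (-2.46)² + (1.28)² + (-0.11)² + (-1.11)²
     = 7.1824 + 0.7396 + 0.5476 + 6.0516 + 1.6384 + 0.0121 + 1.2321
     = 17.4038
λ·‖w‖₂² = 1.0·17.4038 = 17.4038

17.4038


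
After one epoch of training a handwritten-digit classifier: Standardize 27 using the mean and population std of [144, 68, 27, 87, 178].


μ = 100.8, σ = 53.9236
z = (27 - 100.8)/53.9236 = -1.3686

-1.3686


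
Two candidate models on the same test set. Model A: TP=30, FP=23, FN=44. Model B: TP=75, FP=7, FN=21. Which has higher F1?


Model A: P=30/53=0.566, R=30/74=0.4054, F1=2PR/(P+R)=2TP/(2TP+FP+FN)=60/127=0.4724
Model B: P=75/82=0.9146, R=75/96=0.7812, F1=2PR/(P+R)=2TP/(2TP+FP+FN)=150/178=0.8427
0.4724 < 0.8427 → Model B

Model B


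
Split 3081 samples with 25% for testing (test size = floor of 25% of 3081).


Test = ⌊3081·25/100⌋ = 770
Train = 3081 - 770 = 2311

Train: 2311, Test: 770


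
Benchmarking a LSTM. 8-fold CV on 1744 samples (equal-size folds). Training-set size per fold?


Fold size = 1744/8 = 218
Training per fold = 1744 - 218 = 1526

1526


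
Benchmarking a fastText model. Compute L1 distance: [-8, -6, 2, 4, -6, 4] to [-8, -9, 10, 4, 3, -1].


d = |-8+ 8| + |-6+ 9| + |2-10| + |4-4| + |-6-3| + |4+ 1|
  = 0 + 3 + 8 + 0 + 9 + 5
  = 25

25


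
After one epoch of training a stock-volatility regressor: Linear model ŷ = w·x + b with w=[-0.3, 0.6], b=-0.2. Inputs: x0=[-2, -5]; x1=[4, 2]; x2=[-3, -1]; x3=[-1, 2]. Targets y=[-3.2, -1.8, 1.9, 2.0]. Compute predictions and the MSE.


ŷ0 = (-0.3)·(-2) + (0.6)·(-5) - 0.2 = -2.6
ŷ1 = (-0.3)·(4) + (0.6)·(2) - 0.2 = -0.2
ŷ2 = (-0.3)·(-3) + (0.6)·(-1) - 0.2 = 0.1
ŷ3 = (-0.3)·(-1) + (0.6)·(2) - 0.2 = 1.3
errors² = [0.36, 2.56, 3.24, 0.49]
MSE = 6.6500/4 = 1.6625

1.6625


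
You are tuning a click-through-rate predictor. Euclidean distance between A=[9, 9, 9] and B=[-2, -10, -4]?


d = √((9+ 2)² + (9+ 10)² + (9+ 4)²)
  = √(121 + 361 + 169)
  = √651 = 25.5147

25.5147


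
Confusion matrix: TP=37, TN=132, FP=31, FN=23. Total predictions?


Total = TP + TN + FP + FN
= 37 + 132 + 31 + 23
= 223
(Predicted positive: 68, predicted negative: 155)

223


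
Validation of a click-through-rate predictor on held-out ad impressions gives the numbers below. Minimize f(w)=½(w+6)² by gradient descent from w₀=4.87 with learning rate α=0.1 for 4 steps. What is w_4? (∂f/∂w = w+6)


step 1: grad = 4.87+6 = 10.87; w = 4.87 - 0.1·(10.87) = 3.783
step 2: grad = 3.783+6 = 9.783; w = 3.783 - 0.1·(9.783) = 2.8047
step 3: grad = 2.8047+6 = 8.8047; w = 2.8047 - 0.1·(8.8047) = 1.92423
step 4: grad = 1.92423+6 = 7.92423; w = 1.92423 - 0.1·(7.92423) = 1.131807

1.131807


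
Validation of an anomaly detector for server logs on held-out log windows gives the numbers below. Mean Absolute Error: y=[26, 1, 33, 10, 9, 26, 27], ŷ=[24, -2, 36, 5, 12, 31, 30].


Absolute errors: |26-24|=2, |1+ 2|=3, |33-36|=3, |10-5|=5, |9-12|=3, |26-31|=5, |27-30|=3
Sum = 24
MAE = 24/7 = 24/7

24/7


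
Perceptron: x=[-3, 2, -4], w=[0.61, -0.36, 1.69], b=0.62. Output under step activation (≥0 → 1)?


z = (-3)·(0.61) + (2)·(-0.36) + (-4)·(1.69) + 0.62
  = -8.69
step(z) = 0 (z<0)

0


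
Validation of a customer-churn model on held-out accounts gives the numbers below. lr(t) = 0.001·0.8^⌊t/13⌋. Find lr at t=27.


n_drops = ⌊27/13⌋ = 2
lr = 0.001·0.8^2 = 0.001·0.64 = 0.00064

0.00064


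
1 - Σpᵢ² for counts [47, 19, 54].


Probabilities: [47/120, 19/120, 54/120] ≈ [0.3917, 0.1583, 0.45]
Σpᵢ² = (2209 + 361 + 2916)/120² = 5486/14400
Gini = 1 - Σpᵢ² = 1 - 5486/14400 = 0.619

0.619


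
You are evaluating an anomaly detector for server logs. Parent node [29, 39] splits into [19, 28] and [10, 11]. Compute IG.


Parent = [29, 39], H_parent = 0.9843
H_left = 0.9734 (n=47), H_right = 0.9984 (n=21)
H_children = (47/68)·0.9734 + (21/68)·0.9984 = 0.9811
IG = 0.9843 - 0.9811 = 0.0032

0.0032


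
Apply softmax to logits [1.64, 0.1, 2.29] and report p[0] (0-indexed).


Exponentials: e^1.64=5.1552, e^0.1=1.1052, e^2.29=9.8749
Sum = 16.1353
Softmax = [0.3195, 0.0685, 0.612]
p[0] = 5.1552/16.1353 = 0.3195

0.3195


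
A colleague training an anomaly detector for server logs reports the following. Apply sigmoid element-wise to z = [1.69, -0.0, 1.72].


σ(1.69) = 1/(1+e^-1.69) = 0.8442
σ(-0.0) = 1/(1+e^0.0) = 0.5
σ(1.72) = 1/(1+e^-1.72) = 0.8481
result = [0.8442, 0.5, 0.8481]

[0.8442, 0.5, 0.8481]


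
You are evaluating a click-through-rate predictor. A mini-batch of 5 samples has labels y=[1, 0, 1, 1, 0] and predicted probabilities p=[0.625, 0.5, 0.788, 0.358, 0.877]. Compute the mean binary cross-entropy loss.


L[0] = -ln(0.625) = 0.47
L[1] = -ln(1-0.5) = -ln(0.5) = 0.6931
L[2] = -ln(0.788) = 0.2383
L[3] = -ln(0.358) = 1.0272
L[4] = -ln(1-0.877) = -ln(0.123) = 2.0956
mean = (0.47 + 0.6931 + 0.2383 + 1.0272 + 2.0956)/5 = 0.9048

0.9048


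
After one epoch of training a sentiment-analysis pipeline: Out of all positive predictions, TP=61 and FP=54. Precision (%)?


Precision = TP/(TP+FP)
= 61/(61+54)
= 61/115 = 53.04%

53.04%


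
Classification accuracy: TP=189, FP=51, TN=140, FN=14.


Accuracy = (TP+TN)/(TP+TN+FP+FN)
= (189+140)/(394)
= 329/394 = 83.5%

83.5%


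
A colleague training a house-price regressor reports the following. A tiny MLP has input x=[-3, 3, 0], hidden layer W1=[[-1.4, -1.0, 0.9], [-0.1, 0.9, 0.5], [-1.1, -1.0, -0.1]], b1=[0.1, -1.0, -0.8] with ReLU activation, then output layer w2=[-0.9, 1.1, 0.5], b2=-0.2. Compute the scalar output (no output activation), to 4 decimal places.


z1[0] = (-1.4)·(-3) + (-1.0)·(3) + (0.9)·(0) + 0.1 = 1.3
z1[1] = (-0.1)·(-3) + (0.9)·(3) + (0.5)·(0) - 1.0 = 2.0
z1[2] = (-1.1)·(-3) + (-1.0)·(3) + (-0.1)·(0) - 0.8 = -0.5
h = ReLU(z1) = [1.3, 2.0, 0.0]
output = (-0.9)·(1.3) + (1.1)·(2.0) + (0.5)·(0.0) - 0.2 = 0.83

0.83


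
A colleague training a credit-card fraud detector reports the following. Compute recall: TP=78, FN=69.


Recall = TP/(TP+FN)
= 78/(78+69)
= 78/147 = 53.06%

53.06%


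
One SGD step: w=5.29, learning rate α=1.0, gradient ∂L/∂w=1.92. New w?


w_new = w - α·∇
= 5.29 - 1.0·1.92
= 5.29 - 1.92
= 3.37

3.37


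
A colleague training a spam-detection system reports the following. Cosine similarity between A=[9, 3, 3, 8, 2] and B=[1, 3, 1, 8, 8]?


A·B = 9·1 + 3·3 + 3·1 + 8·8 + 2·8 = 101
‖A‖ = √167 = 12.9228, ‖B‖ = √139 = 11.7898
cos = 101/(√167·√139) = 101/√23213 = 0.6629

0.6629


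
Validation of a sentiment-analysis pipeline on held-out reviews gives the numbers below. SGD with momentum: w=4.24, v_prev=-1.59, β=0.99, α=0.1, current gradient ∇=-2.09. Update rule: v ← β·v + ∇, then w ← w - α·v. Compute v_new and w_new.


v_new = 0.99·-1.59 - 2.09 = -1.5741 - 2.09 = -3.6641
w_new = 4.24 - 0.1·-3.6641 = 4.24 + 0.36641 = 4.60641

v_new=-3.6641, w_new=4.60641


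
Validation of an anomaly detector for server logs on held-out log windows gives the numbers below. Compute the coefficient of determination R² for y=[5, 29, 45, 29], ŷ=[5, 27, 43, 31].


ȳ = 27
SS_res = Σ(y-ŷ)² = 12
SS_tot = Σ(y-ȳ)² = 816
R² = 1 - SS_res/SS_tot = 1 - 0.0147 = 0.9853

0.9853


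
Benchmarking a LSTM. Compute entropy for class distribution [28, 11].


Probabilities: [28/39, 11/39] ≈ [0.7179, 0.2821]
H = -((28/39)·log₂(28/39) + (11/39)·log₂(11/39))
  = 0.8582 bits

0.8582 bits


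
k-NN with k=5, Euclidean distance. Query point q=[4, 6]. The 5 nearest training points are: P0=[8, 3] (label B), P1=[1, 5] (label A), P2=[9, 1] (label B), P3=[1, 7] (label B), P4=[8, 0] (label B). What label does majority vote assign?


d(q,P0) = 5.0  (label B)
d(q,P1) = 3.1623  (label A)
d(q,P2) = 7.0711  (label B)
d(q,P3) = 3.1623  (label B)
d(q,P4) = 7.2111  (label B)
Votes: A=1, B=4
Majority → B

B


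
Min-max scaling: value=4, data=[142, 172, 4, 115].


min=4, max=172
(4-4)/(172-4) = 0/168 = 0.0

0.0


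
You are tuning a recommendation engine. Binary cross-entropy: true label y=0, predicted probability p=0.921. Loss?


BCE = -[y·ln(p) + (1-y)·ln(1-p)]
= -0 - 1·ln(1-0.921)
= -ln(0.079) = 2.5383

2.5383


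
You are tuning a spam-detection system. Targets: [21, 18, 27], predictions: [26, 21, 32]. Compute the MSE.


Squared errors: (21-26)²=25, (18-21)²=9, (27-32)²=25
Sum = 59
MSE = 59/3 = 59/3

59/3


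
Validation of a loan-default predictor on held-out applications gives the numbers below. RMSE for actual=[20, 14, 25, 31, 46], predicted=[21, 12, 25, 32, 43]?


MSE = 15/5 = 3
RMSE = √(15/5) = 1.7321

1.7321


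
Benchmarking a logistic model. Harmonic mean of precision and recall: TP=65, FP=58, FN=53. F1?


Precision = 65/123 = 0.5285
Recall = 65/118 = 0.5508
F1 = 2·P·R/(P+R) = 2·TP/(2·TP+FP+FN) = 130/(130+58+53) = 130/241 = 0.5394

0.5394


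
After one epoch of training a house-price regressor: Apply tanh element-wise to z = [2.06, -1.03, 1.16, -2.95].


tanh(2.06) = 0.968
tanh(-1.03) = -0.7739
tanh(1.16) = 0.821
tanh(-2.95) = -0.9945
result = [0.968, -0.7739, 0.821, -0.9945]

[0.968, -0.7739, 0.821, -0.9945]


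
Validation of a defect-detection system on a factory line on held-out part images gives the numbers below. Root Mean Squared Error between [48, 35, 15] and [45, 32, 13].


MSE = 22/3 = 7.3333
RMSE = √(22/3) = 2.708

2.708


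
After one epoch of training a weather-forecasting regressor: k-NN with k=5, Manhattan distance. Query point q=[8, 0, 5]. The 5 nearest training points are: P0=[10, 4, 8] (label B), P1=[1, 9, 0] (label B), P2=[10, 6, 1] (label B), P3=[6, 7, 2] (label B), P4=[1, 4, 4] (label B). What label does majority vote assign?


d(q,P0) = 9  (label B)
d(q,P1) = 21  (label B)
d(q,P2) = 12  (label B)
d(q,P3) = 12  (label B)
d(q,P4) = 12  (label B)
Votes: A=0, B=5
Majority → B

B


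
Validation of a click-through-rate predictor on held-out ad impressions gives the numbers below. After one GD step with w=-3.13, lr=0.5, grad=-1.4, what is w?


w_new = w - α·∇
= -3.13 - 0.5·-1.4
= -3.13 + 0.7
= -2.43

-2.43


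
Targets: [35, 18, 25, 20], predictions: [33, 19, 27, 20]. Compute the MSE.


Squared errors: (35-33)²=4, (18-19)²=1, (25-27)²=4, (20-20)²=0
Sum = 9
MSE = 9/4 = 9/4

9/4


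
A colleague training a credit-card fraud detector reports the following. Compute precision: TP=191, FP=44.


Precision = TP/(TP+FP)
= 191/(191+44)
= 191/235 = 81.28%

81.28%


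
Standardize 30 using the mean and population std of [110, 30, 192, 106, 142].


μ = 116, σ = 52.8848
z = (30 - 116)/52.8848 = -1.6262

-1.6262


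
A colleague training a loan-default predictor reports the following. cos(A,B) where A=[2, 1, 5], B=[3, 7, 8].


A·B = 2·3 + 1·7 + 5·8 = 53
‖A‖ = √30 = 5.4772, ‖B‖ = √122 = 11.0454
cos = 53/(√30·√122) = 53/√3660 = 0.8761

0.8761


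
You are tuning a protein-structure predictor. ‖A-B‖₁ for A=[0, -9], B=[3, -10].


d = |0-3| + |-9+ 10|
  = 3 + 1
  = 4

4


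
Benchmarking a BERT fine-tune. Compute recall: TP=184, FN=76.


Recall = TP/(TP+FN)
= 184/(184+76)
= 184/260 = 70.77%

70.77%


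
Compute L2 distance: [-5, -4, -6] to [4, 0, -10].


d = √((-5-4)² + (-4-0)² + (-6+ 10)²)
  = √(81 + 16 + 16)
  = √113 = 10.6301

10.6301


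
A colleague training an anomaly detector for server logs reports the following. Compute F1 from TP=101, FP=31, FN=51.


Precision = 101/132 = 0.7652
Recall = 101/152 = 0.6645
F1 = 2·P·R/(P+R) = 2·TP/(2·TP+FP+FN) = 202/(202+31+51) = 202/284 = 0.7113

0.7113


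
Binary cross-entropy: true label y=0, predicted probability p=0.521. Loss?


BCE = -[y·ln(p) + (1-y)·ln(1-p)]
= -0 - 1·ln(1-0.521)
= -ln(0.479) = 0.7361

0.7361


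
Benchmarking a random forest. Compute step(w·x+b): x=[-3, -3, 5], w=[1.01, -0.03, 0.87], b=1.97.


z = (-3)·(1.01) + (-3)·(-0.03) + (5)·(0.87) + 1.97
  = 3.38
step(z) = 1 (z≥0)

1


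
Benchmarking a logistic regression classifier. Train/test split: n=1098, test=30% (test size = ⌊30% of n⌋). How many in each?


Test = ⌊1098·30/100⌋ = 329
Train = 1098 - 329 = 769

Train: 769, Test: 329


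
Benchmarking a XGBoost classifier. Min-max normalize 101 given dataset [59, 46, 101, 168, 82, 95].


min=46, max=168
(101-46)/(168-46) = 55/122 = 0.4508

0.4508


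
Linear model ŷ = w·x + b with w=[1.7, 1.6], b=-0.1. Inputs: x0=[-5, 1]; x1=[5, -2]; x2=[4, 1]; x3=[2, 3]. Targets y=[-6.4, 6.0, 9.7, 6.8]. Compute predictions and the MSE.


ŷ0 = (1.7)·(-5) + (1.6)·(1) - 0.1 = -7.0
ŷ1 = (1.7)·(5) + (1.6)·(-2) - 0.1 = 5.2
ŷ2 = (1.7)·(4) + (1.6)·(1) - 0.1 = 8.3
ŷ3 = (1.7)·(2) + (1.6)·(3) - 0.1 = 8.1
errors² = [0.36, 0.64, 1.96, 1.69]
MSE = 4.6500/4 = 1.1625

1.1625


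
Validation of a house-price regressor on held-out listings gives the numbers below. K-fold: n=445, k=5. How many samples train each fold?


Fold size = 445/5 = 89
Training per fold = 445 - 89 = 356

356


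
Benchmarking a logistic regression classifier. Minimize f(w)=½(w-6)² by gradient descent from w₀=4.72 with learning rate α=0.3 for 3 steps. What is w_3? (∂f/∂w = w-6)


step 1: grad = 4.72-6 = -1.28; w = 4.72 - 0.3·(-1.28) = 5.104
step 2: grad = 5.104-6 = -0.896; w = 5.104 - 0.3·(-0.896) = 5.3728
step 3: grad = 5.3728-6 = -0.6272; w = 5.3728 - 0.3·(-0.6272) = 5.56096

5.56096


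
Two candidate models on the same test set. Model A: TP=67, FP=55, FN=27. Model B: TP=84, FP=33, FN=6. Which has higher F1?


Model A: P=67/122=0.5492, R=67/94=0.7128, F1=2PR/(P+R)=2TP/(2TP+FP+FN)=134/216=0.6204
Model B: P=84/117=0.7179, R=84/90=0.9333, F1=2PR/(P+R)=2TP/(2TP+FP+FN)=168/207=0.8116
0.6204 < 0.8116 → Model B

Model B


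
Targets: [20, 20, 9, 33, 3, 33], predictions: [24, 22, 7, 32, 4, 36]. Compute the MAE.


Absolute errors: |20-24|=4, |20-22|=2, |9-7|=2, |33-32|=1, |3-4|=1, |33-36|=3
Sum = 13
MAE = 13/6 = 13/6

13/6


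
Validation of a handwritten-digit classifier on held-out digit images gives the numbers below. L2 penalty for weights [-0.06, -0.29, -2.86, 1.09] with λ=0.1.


‖w‖₂² = (-0.06)² + (-0.29)² + (-2.86)² + (1.09)²
     = 0.0036 + 0.0841 + 8.1796 + 1.1881
     = 9.4554
λ·‖w‖₂² = 0.1·9.4554 = 0.94554

0.94554


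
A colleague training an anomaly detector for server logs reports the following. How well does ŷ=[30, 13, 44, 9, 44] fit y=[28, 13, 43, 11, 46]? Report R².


ȳ = 28.2
SS_res = Σ(y-ŷ)² = 13
SS_tot = Σ(y-ȳ)² = 1062.8
R² = 1 - SS_res/SS_tot = 1 - 0.0122 = 0.9878

0.9878


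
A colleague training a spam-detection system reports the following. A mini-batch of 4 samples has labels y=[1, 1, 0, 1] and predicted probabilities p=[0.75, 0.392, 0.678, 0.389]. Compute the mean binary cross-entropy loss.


L[0] = -ln(0.75) = 0.2877
L[1] = -ln(0.392) = 0.9365
L[2] = -ln(1-0.678) = -ln(0.322) = 1.1332
L[3] = -ln(0.389) = 0.9442
mean = (0.2877 + 0.9365 + 1.1332 + 0.9442)/4 = 0.8254

0.8254


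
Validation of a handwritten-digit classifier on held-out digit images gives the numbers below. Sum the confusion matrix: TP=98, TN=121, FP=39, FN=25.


Total = TP + TN + FP + FN
= 98 + 121 + 39 + 25
= 283
(Predicted positive: 137, predicted negative: 146)

283


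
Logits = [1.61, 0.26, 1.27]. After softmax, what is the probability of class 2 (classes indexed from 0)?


Exponentials: e^1.61=5.0028, e^0.26=1.2969, e^1.27=3.5609
Sum = 9.8606
Softmax = [0.5074, 0.1315, 0.3611]
p[2] = 3.5609/9.8606 = 0.3611

0.3611


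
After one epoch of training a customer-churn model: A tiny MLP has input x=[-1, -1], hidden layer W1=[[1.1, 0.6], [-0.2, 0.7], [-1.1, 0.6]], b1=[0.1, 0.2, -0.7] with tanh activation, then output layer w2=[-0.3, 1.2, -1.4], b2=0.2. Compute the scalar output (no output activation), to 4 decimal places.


z1[0] = (1.1)·(-1) + (0.6)·(-1) + 0.1 = -1.6
z1[1] = (-0.2)·(-1) + (0.7)·(-1) + 0.2 = -0.3
z1[2] = (-1.1)·(-1) + (0.6)·(-1) - 0.7 = -0.2
h = tanh(z1) = [-0.9217, -0.2913, -0.1974]
output = (-0.3)·(-0.9217) + (1.2)·(-0.2913) + (-1.4)·(-0.1974) + 0.2 = 0.4033

0.4033


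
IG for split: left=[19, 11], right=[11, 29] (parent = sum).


Parent = [30, 40], H_parent = 0.9852
H_left = 0.9481 (n=30), H_right = 0.8485 (n=40)
H_children = (30/70)·0.9481 + (40/70)·0.8485 = 0.8912
IG = 0.9852 - 0.8912 = 0.094

0.094


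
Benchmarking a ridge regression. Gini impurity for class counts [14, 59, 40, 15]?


Probabilities: [14/128, 59/128, 40/128, 15/128] ≈ [0.1094, 0.4609, 0.3125, 0.1172]
Σpᵢ² = (196 + 3481 + 1600 + 225)/128² = 5502/16384
Gini = 1 - Σpᵢ² = 1 - 5502/16384 = 0.6642

0.6642


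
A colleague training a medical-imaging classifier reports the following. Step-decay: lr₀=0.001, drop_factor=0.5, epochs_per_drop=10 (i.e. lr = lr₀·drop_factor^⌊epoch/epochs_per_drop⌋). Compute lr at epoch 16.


n_drops = ⌊16/10⌋ = 1
lr = 0.001·0.5^1 = 0.001·0.5 = 0.0005

0.0005


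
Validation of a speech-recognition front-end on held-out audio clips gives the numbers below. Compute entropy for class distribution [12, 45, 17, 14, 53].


Probabilities: [12/141, 45/141, 17/141, 14/141, 53/141] ≈ [0.0851, 0.3191, 0.1206, 0.0993, 0.3759]
H = -((12/141)·log₂(12/141) + (45/141)·log₂(45/141) + (17/141)·log₂(17/141) + (14/141)·log₂(14/141) + (53/141)·log₂(53/141))
  = 2.0578 bits

2.0578 bits


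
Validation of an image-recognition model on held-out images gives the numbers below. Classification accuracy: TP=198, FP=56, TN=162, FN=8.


Accuracy = (TP+TN)/(TP+TN+FP+FN)
= (198+162)/(424)
= 360/424 = 84.91%

84.91%


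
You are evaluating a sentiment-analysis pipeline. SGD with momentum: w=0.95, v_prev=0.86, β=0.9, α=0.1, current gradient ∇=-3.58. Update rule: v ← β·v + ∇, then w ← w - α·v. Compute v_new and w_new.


v_new = 0.9·0.86 - 3.58 = 0.774 - 3.58 = -2.806
w_new = 0.95 - 0.1·-2.806 = 0.95 + 0.2806 = 1.2306

v_new=-2.806, w_new=1.2306


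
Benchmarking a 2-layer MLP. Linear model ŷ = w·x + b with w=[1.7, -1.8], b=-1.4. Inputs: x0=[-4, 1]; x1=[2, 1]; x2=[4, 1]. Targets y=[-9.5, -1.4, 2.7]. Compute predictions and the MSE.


ŷ0 = (1.7)·(-4) + (-1.8)·(1) - 1.4 = -10.0
ŷ1 = (1.7)·(2) + (-1.8)·(1) - 1.4 = 0.2
ŷ2 = (1.7)·(4) + (-1.8)·(1) - 1.4 = 3.6
errors² = [0.25, 2.56, 0.81]
MSE = 3.6200/3 = 1.2067

1.2067


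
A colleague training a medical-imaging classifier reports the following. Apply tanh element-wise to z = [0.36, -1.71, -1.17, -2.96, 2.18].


tanh(0.36) = 0.3452
tanh(-1.71) = -0.9366
tanh(-1.17) = -0.8243
tanh(-2.96) = -0.9946
tanh(2.18) = 0.9748
result = [0.3452, -0.9366, -0.8243, -0.9946, 0.9748]

[0.3452, -0.9366, -0.8243, -0.9946, 0.9748]


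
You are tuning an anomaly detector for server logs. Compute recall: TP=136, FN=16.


Recall = TP/(TP+FN)
= 136/(136+16)
= 136/152 = 89.47%

89.47%


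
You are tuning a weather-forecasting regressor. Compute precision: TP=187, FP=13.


Precision = TP/(TP+FP)
= 187/(187+13)
= 187/200 = 93.5%

93.5%


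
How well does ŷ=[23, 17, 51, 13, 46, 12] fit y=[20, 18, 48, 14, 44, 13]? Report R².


ȳ = 26.1667
SS_res = Σ(y-ŷ)² = 25
SS_tot = Σ(y-ȳ)² = 1220.83
R² = 1 - SS_res/SS_tot = 1 - 0.0205 = 0.9795

0.9795


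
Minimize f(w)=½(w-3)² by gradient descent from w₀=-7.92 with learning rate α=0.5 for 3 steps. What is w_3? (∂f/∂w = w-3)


step 1: grad = -7.92-3 = -10.92; w = -7.92 - 0.5·(-10.92) = -2.46
step 2: grad = -2.46-3 = -5.46; w = -2.46 - 0.5·(-5.46) = 0.27
step 3: grad = 0.27-3 = -2.73; w = 0.27 - 0.5·(-2.73) = 1.635

1.635


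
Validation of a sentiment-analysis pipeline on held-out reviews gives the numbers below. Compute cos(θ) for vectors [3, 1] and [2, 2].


A·B = 3·2 + 1·2 = 8
‖A‖ = √10 = 3.1623, ‖B‖ = √8 = 2.8284
cos = 8/(√10·√8) = 8/√80 = 0.8944

0.8944


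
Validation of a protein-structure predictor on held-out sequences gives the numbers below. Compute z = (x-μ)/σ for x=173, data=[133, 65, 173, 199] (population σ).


μ = 142.5, σ = 50.5445
z = (173 - 142.5)/50.5445 = 0.6034

0.6034


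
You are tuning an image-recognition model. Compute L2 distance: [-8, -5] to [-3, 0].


d = √((-8+ 3)² + (-5-0)²)
  = √(25 + 25)
  = √50 = 7.0711

7.0711


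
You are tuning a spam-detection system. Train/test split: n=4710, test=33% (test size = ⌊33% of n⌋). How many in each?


Test = ⌊4710·33/100⌋ = 1554
Train = 4710 - 1554 = 3156

Train: 3156, Test: 1554


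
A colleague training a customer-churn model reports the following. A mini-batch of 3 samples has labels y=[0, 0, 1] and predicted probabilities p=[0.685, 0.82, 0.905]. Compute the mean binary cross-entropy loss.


L[0] = -ln(1-0.685) = -ln(0.315) = 1.1552
L[1] = -ln(1-0.82) = -ln(0.18) = 1.7148
L[2] = -ln(0.905) = 0.0998
mean = (1.1552 + 1.7148 + 0.0998)/3 = 0.9899

0.9899


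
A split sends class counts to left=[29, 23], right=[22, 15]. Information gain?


Parent = [51, 38], H_parent = 0.9846
H_left = 0.9904 (n=52), H_right = 0.974 (n=37)
H_children = (52/89)·0.9904 + (37/89)·0.974 = 0.9836
IG = 0.9846 - 0.9836 = 0.001

0.001


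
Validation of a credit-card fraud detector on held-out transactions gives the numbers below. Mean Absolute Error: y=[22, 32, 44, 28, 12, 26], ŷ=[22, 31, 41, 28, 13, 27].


Absolute errors: |22-22|=0, |32-31|=1, |44-41|=3, |28-28|=0, |12-13|=1, |26-27|=1
Sum = 6
MAE = 6/6 = 1

1


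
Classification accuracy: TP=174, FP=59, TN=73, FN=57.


Accuracy = (TP+TN)/(TP+TN+FP+FN)
= (174+73)/(363)
= 247/363 = 68.04%

68.04%


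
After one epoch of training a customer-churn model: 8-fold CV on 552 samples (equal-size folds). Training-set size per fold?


Fold size = 552/8 = 69
Training per fold = 552 - 69 = 483

483


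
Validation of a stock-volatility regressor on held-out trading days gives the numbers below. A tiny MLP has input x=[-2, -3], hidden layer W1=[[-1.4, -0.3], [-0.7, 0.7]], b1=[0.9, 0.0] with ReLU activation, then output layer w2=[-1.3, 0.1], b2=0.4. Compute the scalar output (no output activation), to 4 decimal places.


z1[0] = (-1.4)·(-2) + (-0.3)·(-3) + 0.9 = 4.6
z1[1] = (-0.7)·(-2) + (0.7)·(-3) + 0.0 = -0.7
h = ReLU(z1) = [4.6, 0.0]
output = (-1.3)·(4.6) + (0.1)·(0.0) + 0.4 = -5.58

-5.58


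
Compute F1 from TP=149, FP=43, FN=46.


Precision = 149/192 = 0.776
Recall = 149/195 = 0.7641
F1 = 2·P·R/(P+R) = 2·TP/(2·TP+FP+FN) = 298/(298+43+46) = 298/387 = 0.77

0.77
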